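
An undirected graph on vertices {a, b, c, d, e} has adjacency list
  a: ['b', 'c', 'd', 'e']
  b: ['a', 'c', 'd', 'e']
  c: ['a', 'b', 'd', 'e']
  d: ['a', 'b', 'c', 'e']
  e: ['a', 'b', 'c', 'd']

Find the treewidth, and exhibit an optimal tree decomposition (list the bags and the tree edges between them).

Treewidth 4.
One optimal decomposition is:
Bags: B1 = {a, b, c, d, e}
Tree: (single bag)

A single bag containing all 5 vertices is trivially a valid decomposition of width 4. Conversely, {a, b, c, d, e} is a clique of size 5, and the vertices of any clique must share a bag in every tree decomposition; so some bag has ≥ 5 vertices and tw(G) ≥ 4. Hence tw(G) = 4 exactly.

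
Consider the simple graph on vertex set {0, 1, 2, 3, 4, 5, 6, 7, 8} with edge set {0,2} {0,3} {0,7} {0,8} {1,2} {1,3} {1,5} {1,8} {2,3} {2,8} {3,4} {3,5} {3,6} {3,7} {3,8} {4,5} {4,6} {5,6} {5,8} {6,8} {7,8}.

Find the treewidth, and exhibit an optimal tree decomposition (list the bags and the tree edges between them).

Every bag has size at most 4, so the width is 4 − 1 = 3 and tw(G) ≤ 3. For the lower bound, the 4 vertices {0, 2, 3, 8} are pairwise adjacent, and any tree decomposition puts a clique entirely inside one bag — forcing width ≥ 3. Combining the bounds, tw(G) = 3.

Treewidth 3.
Bags: B1 = {1, 3, 5, 8}  B2 = {1, 2, 3, 8}  B3 = {3, 5, 6, 8}  B4 = {0, 2, 3, 8}  B5 = {3, 4, 5, 6}  B6 = {0, 3, 7, 8}
Tree: B1–B2, B1–B3, B2–B4, B3–B5, B4–B6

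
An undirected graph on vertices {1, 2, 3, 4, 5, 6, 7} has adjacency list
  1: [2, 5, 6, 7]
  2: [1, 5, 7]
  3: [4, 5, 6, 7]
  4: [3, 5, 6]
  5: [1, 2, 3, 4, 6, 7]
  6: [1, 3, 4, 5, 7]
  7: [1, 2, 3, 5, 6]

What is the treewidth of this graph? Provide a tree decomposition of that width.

Treewidth 3.
Bags: B1 = {3, 5, 6, 7}  B2 = {1, 5, 6, 7}  B3 = {1, 2, 5, 7}  B4 = {3, 4, 5, 6}
Tree: B1–B2, B2–B3, B1–B4

Every bag has size at most 4, so the width is 4 − 1 = 3 and tw(G) ≤ 3. Conversely, {1, 2, 5, 7} is a clique of size 4, and the vertices of any clique must share a bag in every tree decomposition; so some bag has ≥ 4 vertices and tw(G) ≥ 3. Hence tw(G) = 3 exactly.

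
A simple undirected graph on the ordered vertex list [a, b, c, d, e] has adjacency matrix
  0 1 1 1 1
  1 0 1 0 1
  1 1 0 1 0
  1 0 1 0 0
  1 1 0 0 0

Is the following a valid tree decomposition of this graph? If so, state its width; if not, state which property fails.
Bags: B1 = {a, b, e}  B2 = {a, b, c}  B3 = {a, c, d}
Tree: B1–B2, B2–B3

Checking the three conditions: (i) the bags cover all of {a, b, c, d, e}; (ii) for each edge, some bag contains both endpoints; (iii) the bags containing any fixed vertex form a subtree. All hold, so the decomposition is valid with width 3 − 1 = 2.

Yes; width 2.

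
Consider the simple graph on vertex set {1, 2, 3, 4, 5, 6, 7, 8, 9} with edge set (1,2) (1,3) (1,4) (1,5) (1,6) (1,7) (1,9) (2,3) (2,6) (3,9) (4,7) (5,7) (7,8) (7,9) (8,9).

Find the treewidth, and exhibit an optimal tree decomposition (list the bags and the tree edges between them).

Treewidth 2.
Bags: B1 = {7, 8, 9}  B2 = {1, 7, 9}  B3 = {1, 3, 9}  B4 = {1, 5, 7}  B5 = {1, 4, 7}  B6 = {1, 2, 3}  B7 = {1, 2, 6}
Tree: B1–B2, B2–B3, B2–B4, B2–B5, B3–B6, B6–B7

Every bag has size at most 3, so the width is 3 − 1 = 2 and tw(G) ≤ 2. On the other hand G contains the 3-clique {7, 8, 9}. A clique must lie in a single bag of any decomposition, so no decomposition can have width below 2. Hence tw(G) = 2 exactly.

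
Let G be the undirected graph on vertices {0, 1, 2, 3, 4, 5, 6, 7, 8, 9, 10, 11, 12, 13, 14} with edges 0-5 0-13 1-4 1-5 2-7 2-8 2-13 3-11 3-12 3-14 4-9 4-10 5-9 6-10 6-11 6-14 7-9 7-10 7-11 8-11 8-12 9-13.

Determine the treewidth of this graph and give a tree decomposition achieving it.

Every bag has size at most 4, so the width is 4 − 1 = 3 and tw(G) ≤ 3. For the lower bound: the 4 vertex sets {3,12,14}, {6}, {11}, {2,7,8,10} are disjoint, each induces a connected subgraph, and every pair is joined by at least one edge of G. Contracting each set to a single vertex therefore yields K_{4} as a minor, and since treewidth is minor-monotone, tw(G) ≥ tw(K_{4}) = 3. Therefore the treewidth is 3.

Treewidth 3.
Bags: B1 = {3, 6, 12, 14}  B2 = {3, 6, 11, 12}  B3 = {6, 8, 11, 12}  B4 = {6, 8, 10, 11}  B5 = {7, 8, 10, 11}  B6 = {2, 7, 8, 10}  B7 = {2, 4, 7, 10}  B8 = {2, 4, 7, 9}  B9 = {2, 4, 9, 13}  B10 = {1, 4, 9, 13}  B11 = {1, 5, 9, 13}  B12 = {0, 1, 5, 13}
Tree: B1–B2, B2–B3, B3–B4, B4–B5, B5–B6, B6–B7, B7–B8, B8–B9, B9–B10, B10–B11, B11–B12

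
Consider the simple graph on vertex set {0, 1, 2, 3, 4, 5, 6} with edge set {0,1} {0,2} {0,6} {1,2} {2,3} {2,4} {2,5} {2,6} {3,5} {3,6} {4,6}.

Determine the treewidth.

A width-2 tree decomposition is:
Bags: B1 = {2, 4, 6}  B2 = {2, 3, 6}  B3 = {2, 3, 5}  B4 = {0, 2, 6}  B5 = {0, 1, 2}
Tree: B1–B2, B2–B3, B2–B4, B4–B5
Every bag has size at most 3, so the width is 3 − 1 = 2 and tw(G) ≤ 2. For the lower bound, the 3 vertices {0, 1, 2} are pairwise adjacent, and any tree decomposition puts a clique entirely inside one bag — forcing width ≥ 2. Therefore the treewidth is 2.

2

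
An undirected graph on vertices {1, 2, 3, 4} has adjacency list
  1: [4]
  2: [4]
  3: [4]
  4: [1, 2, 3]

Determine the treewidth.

A width-1 tree decomposition is:
Bags: B1 = {1, 4}  B2 = {3, 4}  B3 = {2, 4}
Tree: B1–B2, B2–B3
Every bag has size at most 2, so the width is 2 − 1 = 1 and tw(G) ≤ 1. Since G has at least one edge (e.g. 1–4), it is not an edgeless graph, so tw(G) ≥ 1. Hence tw(G) = 1 exactly.

1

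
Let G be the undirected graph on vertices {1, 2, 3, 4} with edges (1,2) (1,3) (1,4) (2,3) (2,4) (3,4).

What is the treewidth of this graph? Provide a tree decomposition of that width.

A single bag containing all 4 vertices is trivially a valid decomposition of width 3. Conversely, {1, 2, 3, 4} is a clique of size 4, and the vertices of any clique must share a bag in every tree decomposition; so some bag has ≥ 4 vertices and tw(G) ≥ 3. The upper and lower bounds meet at 3, so that is the treewidth.

Treewidth 3.
Bags: B1 = {1, 2, 3, 4}
Tree: (single bag)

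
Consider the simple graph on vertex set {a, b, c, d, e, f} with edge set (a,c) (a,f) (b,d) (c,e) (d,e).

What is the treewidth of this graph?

A width-1 tree decomposition is:
Bags: B1 = {d, e}  B2 = {c, e}  B3 = {a, c}  B4 = {a, f}  B5 = {b, d}
Tree: B1–B2, B2–B3, B3–B4, B1–B5
Every bag has size at most 2, so the width is 2 − 1 = 1 and tw(G) ≤ 1. Any graph with an edge has treewidth ≥ 1, and G has the edge d–e. Combining the bounds, tw(G) = 1.

1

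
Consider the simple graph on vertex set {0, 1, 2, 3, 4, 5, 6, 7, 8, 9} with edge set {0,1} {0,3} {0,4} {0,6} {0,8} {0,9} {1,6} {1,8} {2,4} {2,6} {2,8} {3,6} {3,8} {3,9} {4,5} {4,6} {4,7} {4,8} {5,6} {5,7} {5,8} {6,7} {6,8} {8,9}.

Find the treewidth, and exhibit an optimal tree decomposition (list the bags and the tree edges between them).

Every bag has size at most 4, so the width is 4 − 1 = 3 and tw(G) ≤ 3. Conversely, {0, 3, 8, 9} is a clique of size 4, and the vertices of any clique must share a bag in every tree decomposition; so some bag has ≥ 4 vertices and tw(G) ≥ 3. Combining the bounds, tw(G) = 3.

Treewidth 3.
Bags: B1 = {0, 4, 6, 8}  B2 = {0, 3, 6, 8}  B3 = {0, 3, 8, 9}  B4 = {2, 4, 6, 8}  B5 = {4, 5, 6, 8}  B6 = {4, 5, 6, 7}  B7 = {0, 1, 6, 8}
Tree: B1–B2, B2–B3, B1–B4, B4–B5, B5–B6, B1–B7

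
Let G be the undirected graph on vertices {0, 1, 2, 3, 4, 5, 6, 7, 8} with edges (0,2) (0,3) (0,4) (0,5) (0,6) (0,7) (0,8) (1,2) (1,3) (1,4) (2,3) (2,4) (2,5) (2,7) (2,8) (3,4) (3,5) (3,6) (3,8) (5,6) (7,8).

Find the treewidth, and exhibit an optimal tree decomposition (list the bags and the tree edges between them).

Every bag has size at most 4, so the width is 4 − 1 = 3 and tw(G) ≤ 3. On the other hand G contains the 4-clique {0, 2, 3, 8}. A clique must lie in a single bag of any decomposition, so no decomposition can have width below 3. The upper and lower bounds meet at 3, so that is the treewidth.

Treewidth 3.
One such decomposition:
Bags: B1 = {0, 3, 5, 6}  B2 = {0, 2, 3, 5}  B3 = {0, 2, 3, 8}  B4 = {0, 2, 7, 8}  B5 = {0, 2, 3, 4}  B6 = {1, 2, 3, 4}
Tree: B1–B2, B2–B3, B3–B4, B2–B5, B5–B6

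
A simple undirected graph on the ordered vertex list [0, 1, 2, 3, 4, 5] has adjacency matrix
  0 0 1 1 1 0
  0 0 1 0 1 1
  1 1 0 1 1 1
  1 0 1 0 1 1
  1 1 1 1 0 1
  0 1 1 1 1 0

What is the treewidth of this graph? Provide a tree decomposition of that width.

The largest bag has 4 vertices, giving width 3; this decomposition certifies tw(G) ≤ 3. On the other hand G contains the 4-clique {1, 2, 4, 5}. A clique must lie in a single bag of any decomposition, so no decomposition can have width below 3. Combining the bounds, tw(G) = 3.

Treewidth 3.
One such decomposition:
Bags: B1 = {2, 3, 4, 5}  B2 = {1, 2, 4, 5}  B3 = {0, 2, 3, 4}
Tree: B1–B2, B1–B3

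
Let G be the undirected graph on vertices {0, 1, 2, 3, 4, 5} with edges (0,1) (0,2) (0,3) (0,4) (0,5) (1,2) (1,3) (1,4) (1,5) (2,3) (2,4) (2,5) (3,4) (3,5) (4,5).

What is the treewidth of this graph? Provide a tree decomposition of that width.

With just one bag of size 6, the width is 6 − 1 = 5, so tw(G) ≤ 5. For the lower bound, the 6 vertices {0, 1, 2, 3, 4, 5} are pairwise adjacent, and any tree decomposition puts a clique entirely inside one bag — forcing width ≥ 5. The upper and lower bounds meet at 5, so that is the treewidth.

Treewidth 5.
One optimal decomposition is:
Bags: B1 = {0, 1, 2, 3, 4, 5}
Tree: (single bag)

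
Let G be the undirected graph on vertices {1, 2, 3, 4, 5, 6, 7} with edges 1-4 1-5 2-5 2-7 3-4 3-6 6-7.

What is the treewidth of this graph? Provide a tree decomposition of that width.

Treewidth 2.
Bags: B1 = {1, 4, 5}  B2 = {3, 4, 5}  B3 = {3, 5, 6}  B4 = {5, 6, 7}  B5 = {2, 5, 7}
Tree: B1–B2, B2–B3, B3–B4, B4–B5

Each bag holds 3 vertices, so the decomposition has width 2, which upper-bounds the treewidth. The edges 5–1–4–3–6–7–2–5 form a cycle, so G is not a tree and its treewidth is at least 2. Therefore the treewidth is 2.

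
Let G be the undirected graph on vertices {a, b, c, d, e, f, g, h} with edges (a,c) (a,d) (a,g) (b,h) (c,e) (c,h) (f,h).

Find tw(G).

1

A width-1 tree decomposition is:
Bags: B1 = {a, c}  B2 = {c, h}  B3 = {f, h}  B4 = {c, e}  B5 = {a, d}  B6 = {a, g}  B7 = {b, h}
Tree: B1–B2, B2–B3, B1–B4, B1–B5, B1–B6, B2–B7
Every bag has size at most 2, so the width is 2 − 1 = 1 and tw(G) ≤ 1. Any graph with an edge has treewidth ≥ 1, and G has the edge a–c. Hence tw(G) = 1 exactly.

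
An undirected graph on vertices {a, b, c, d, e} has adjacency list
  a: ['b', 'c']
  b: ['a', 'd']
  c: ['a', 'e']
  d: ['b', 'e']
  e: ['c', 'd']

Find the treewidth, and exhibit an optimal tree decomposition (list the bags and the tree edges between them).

Treewidth 2.
Bags: B1 = {b, d, e}  B2 = {a, b, e}  B3 = {a, c, e}
Tree: B1–B2, B2–B3

Each bag holds 3 vertices, so the decomposition has width 2, which upper-bounds the treewidth. The edges e–d–b–a–c–e form a cycle, so G is not a tree and its treewidth is at least 2. Hence tw(G) = 2 exactly.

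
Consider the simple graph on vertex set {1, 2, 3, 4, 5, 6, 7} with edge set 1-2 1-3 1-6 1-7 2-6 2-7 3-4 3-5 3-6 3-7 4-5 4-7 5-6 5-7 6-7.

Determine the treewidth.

3

A width-3 tree decomposition is:
Bags: B1 = {1, 3, 6, 7}  B2 = {1, 2, 6, 7}  B3 = {3, 5, 6, 7}  B4 = {3, 4, 5, 7}
Tree: B1–B2, B1–B3, B3–B4
Each bag holds 4 vertices, so the decomposition has width 3, which upper-bounds the treewidth. Conversely, {1, 2, 6, 7} is a clique of size 4, and the vertices of any clique must share a bag in every tree decomposition; so some bag has ≥ 4 vertices and tw(G) ≥ 3. Therefore the treewidth is 3.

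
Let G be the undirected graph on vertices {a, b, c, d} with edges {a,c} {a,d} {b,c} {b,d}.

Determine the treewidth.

A width-2 tree decomposition is:
Bags: B1 = {a, c, d}  B2 = {b, c, d}
Tree: B1–B2
Each bag holds 3 vertices, so the decomposition has width 2, which upper-bounds the treewidth. For the lower bound, G contains the cycle d–a–c–b–d, so G is not a forest; only forests have treewidth ≤ 1, hence tw(G) ≥ 2. Therefore the treewidth is 2.

2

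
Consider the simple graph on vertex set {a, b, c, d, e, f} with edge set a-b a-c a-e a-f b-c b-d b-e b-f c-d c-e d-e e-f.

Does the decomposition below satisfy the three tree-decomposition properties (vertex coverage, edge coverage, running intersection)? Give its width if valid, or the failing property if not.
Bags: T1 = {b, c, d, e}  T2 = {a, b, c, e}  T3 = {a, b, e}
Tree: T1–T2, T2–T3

No — vertex f appears in no bag.

A tree decomposition must satisfy three properties: every vertex lies in some bag; for every edge, both endpoints lie together in some bag; and for every vertex, the bags containing it form a connected subtree. Here vertex f appears in no bag, so the decomposition is invalid.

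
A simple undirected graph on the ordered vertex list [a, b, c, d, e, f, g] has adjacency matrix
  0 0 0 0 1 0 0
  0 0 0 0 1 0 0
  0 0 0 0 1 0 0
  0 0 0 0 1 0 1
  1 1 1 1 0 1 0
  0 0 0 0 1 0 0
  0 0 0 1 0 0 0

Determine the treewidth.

A width-1 tree decomposition is:
Bags: B1 = {a, e}  B2 = {d, e}  B3 = {e, f}  B4 = {b, e}  B5 = {d, g}  B6 = {c, e}
Tree: B1–B2, B2–B3, B1–B4, B2–B5, B4–B6
The largest bag has 2 vertices, giving width 1; this decomposition certifies tw(G) ≤ 1. Since G has at least one edge (e.g. e–a), it is not an edgeless graph, so tw(G) ≥ 1. Combining the bounds, tw(G) = 1.

1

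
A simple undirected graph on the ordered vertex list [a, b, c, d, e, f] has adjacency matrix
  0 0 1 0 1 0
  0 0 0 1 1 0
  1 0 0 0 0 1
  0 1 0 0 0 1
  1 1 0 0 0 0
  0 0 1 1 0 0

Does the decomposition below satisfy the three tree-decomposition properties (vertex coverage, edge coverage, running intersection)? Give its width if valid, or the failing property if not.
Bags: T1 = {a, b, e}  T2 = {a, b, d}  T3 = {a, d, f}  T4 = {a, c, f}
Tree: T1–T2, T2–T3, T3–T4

Checking the three conditions: (i) the bags cover all of {a, b, c, d, e, f}; (ii) for each edge, some bag contains both endpoints; (iii) the bags containing any fixed vertex form a subtree. All hold, so the decomposition is valid with width 3 − 1 = 2.

Yes; width 2.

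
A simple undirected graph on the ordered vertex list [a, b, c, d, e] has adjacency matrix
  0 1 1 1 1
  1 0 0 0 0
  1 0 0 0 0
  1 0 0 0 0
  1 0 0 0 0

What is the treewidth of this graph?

1

A width-1 tree decomposition is:
Bags: B1 = {a, e}  B2 = {a, b}  B3 = {a, c}  B4 = {a, d}
Tree: B1–B2, B2–B3, B1–B4
The largest bag has 2 vertices, giving width 1; this decomposition certifies tw(G) ≤ 1. Since G has at least one edge (e.g. a–e), it is not an edgeless graph, so tw(G) ≥ 1. Combining the bounds, tw(G) = 1.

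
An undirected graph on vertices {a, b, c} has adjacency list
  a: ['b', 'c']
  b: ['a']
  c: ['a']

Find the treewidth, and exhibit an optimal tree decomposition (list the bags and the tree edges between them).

Each bag holds 2 vertices, so the decomposition has width 1, which upper-bounds the treewidth. Any graph with an edge has treewidth ≥ 1, and G has the edge c–a. Combining the bounds, tw(G) = 1.

Treewidth 1.
Bags: B1 = {a, c}  B2 = {a, b}
Tree: B1–B2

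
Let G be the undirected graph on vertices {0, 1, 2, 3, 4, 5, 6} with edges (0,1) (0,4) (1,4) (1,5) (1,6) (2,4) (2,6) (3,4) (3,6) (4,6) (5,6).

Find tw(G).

A width-2 tree decomposition is:
Bags: B1 = {1, 4, 6}  B2 = {0, 1, 4}  B3 = {3, 4, 6}  B4 = {2, 4, 6}  B5 = {1, 5, 6}
Tree: B1–B2, B1–B3, B3–B4, B1–B5
The largest bag has 3 vertices, giving width 2; this decomposition certifies tw(G) ≤ 2. For the lower bound, the 3 vertices {0, 1, 4} are pairwise adjacent, and any tree decomposition puts a clique entirely inside one bag — forcing width ≥ 2. Hence tw(G) = 2 exactly.

2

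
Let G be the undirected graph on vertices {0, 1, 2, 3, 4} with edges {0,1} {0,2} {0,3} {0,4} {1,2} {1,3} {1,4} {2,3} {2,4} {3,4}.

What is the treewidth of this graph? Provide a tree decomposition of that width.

A single bag containing all 5 vertices is trivially a valid decomposition of width 4. For the lower bound, the 5 vertices {0, 1, 2, 3, 4} are pairwise adjacent, and any tree decomposition puts a clique entirely inside one bag — forcing width ≥ 4. The upper and lower bounds meet at 4, so that is the treewidth.

Treewidth 4.
One such decomposition:
Bags: B1 = {0, 1, 2, 3, 4}
Tree: (single bag)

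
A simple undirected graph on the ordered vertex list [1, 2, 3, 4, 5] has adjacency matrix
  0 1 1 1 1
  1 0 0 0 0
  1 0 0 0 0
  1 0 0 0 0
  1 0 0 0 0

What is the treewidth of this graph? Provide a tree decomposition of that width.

Every bag has size at most 2, so the width is 2 − 1 = 1 and tw(G) ≤ 1. Any graph with an edge has treewidth ≥ 1, and G has the edge 3–1. The upper and lower bounds meet at 1, so that is the treewidth.

Treewidth 1.
One such decomposition:
Bags: B1 = {1, 3}  B2 = {1, 4}  B3 = {1, 5}  B4 = {1, 2}
Tree: B1–B2, B2–B3, B1–B4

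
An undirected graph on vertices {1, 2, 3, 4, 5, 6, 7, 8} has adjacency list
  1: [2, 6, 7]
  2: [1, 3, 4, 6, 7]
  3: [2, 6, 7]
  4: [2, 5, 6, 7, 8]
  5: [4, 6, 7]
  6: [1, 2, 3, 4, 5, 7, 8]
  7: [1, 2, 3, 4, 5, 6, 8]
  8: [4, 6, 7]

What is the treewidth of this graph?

A width-3 tree decomposition is:
Bags: B1 = {2, 4, 6, 7}  B2 = {4, 5, 6, 7}  B3 = {1, 2, 6, 7}  B4 = {4, 6, 7, 8}  B5 = {2, 3, 6, 7}
Tree: B1–B2, B1–B3, B2–B4, B1–B5
The largest bag has 4 vertices, giving width 3; this decomposition certifies tw(G) ≤ 3. Conversely, {4, 6, 7, 8} is a clique of size 4, and the vertices of any clique must share a bag in every tree decomposition; so some bag has ≥ 4 vertices and tw(G) ≥ 3. Combining the bounds, tw(G) = 3.

3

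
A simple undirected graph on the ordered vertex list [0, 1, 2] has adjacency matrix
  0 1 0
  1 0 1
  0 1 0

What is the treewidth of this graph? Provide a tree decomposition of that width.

Treewidth 1.
One optimal decomposition is:
Bags: B1 = {0, 1}  B2 = {1, 2}
Tree: B1–B2

Every bag has size at most 2, so the width is 2 − 1 = 1 and tw(G) ≤ 1. Any graph with an edge has treewidth ≥ 1, and G has the edge 0–1. The upper and lower bounds meet at 1, so that is the treewidth.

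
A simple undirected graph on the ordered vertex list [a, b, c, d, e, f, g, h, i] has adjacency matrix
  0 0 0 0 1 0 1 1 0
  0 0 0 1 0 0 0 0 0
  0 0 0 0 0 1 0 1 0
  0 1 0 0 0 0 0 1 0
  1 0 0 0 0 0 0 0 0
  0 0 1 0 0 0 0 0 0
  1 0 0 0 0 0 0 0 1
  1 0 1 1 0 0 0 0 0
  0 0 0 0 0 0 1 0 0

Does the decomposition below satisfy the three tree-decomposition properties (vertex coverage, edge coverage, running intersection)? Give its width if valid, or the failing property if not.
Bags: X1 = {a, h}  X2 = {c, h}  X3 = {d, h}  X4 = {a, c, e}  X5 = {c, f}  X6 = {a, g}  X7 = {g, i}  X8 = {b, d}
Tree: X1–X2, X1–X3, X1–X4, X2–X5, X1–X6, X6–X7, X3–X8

No — bags containing vertex c are not connected in the tree.

A tree decomposition must satisfy three properties: every vertex lies in some bag; for every edge, both endpoints lie together in some bag; and for every vertex, the bags containing it form a connected subtree. Here bags containing vertex c are not connected in the tree, so the decomposition is invalid.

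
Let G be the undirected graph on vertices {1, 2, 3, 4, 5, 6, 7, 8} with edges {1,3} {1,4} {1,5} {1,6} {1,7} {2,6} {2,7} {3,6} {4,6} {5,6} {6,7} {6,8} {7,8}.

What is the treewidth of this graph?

A width-2 tree decomposition is:
Bags: B1 = {1, 6, 7}  B2 = {1, 5, 6}  B3 = {6, 7, 8}  B4 = {1, 4, 6}  B5 = {1, 3, 6}  B6 = {2, 6, 7}
Tree: B1–B2, B1–B3, B1–B4, B4–B5, B1–B6
The largest bag has 3 vertices, giving width 2; this decomposition certifies tw(G) ≤ 2. On the other hand G contains the 3-clique {6, 7, 8}. A clique must lie in a single bag of any decomposition, so no decomposition can have width below 2. Therefore the treewidth is 2.

2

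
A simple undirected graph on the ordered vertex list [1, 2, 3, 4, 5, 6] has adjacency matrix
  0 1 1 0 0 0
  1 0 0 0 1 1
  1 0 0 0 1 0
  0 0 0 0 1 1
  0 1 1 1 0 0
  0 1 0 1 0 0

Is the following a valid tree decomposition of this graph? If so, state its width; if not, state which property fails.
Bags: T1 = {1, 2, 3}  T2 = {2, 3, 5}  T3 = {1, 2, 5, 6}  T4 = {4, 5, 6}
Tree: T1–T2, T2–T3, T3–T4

No — bags containing vertex 1 are not connected in the tree.

A tree decomposition must satisfy three properties: every vertex lies in some bag; for every edge, both endpoints lie together in some bag; and for every vertex, the bags containing it form a connected subtree. Here bags containing vertex 1 are not connected in the tree, so the decomposition is invalid.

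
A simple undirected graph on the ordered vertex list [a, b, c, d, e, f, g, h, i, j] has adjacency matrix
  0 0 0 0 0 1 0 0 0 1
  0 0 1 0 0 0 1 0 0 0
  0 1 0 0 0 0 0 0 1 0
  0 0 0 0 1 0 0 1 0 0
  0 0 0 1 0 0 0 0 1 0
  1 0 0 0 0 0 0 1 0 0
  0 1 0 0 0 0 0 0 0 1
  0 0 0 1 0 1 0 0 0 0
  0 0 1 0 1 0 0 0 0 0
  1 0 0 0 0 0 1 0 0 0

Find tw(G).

A width-2 tree decomposition is:
Bags: B1 = {d, e, i}  B2 = {d, h, i}  B3 = {f, h, i}  B4 = {a, f, i}  B5 = {a, i, j}  B6 = {g, i, j}  B7 = {b, g, i}  B8 = {b, c, i}
Tree: B1–B2, B2–B3, B3–B4, B4–B5, B5–B6, B6–B7, B7–B8
Each bag holds 3 vertices, so the decomposition has width 2, which upper-bounds the treewidth. For the lower bound, G contains the cycle i–e–d–h–f–a–j–g–b–c–i, so G is not a forest; only forests have treewidth ≤ 1, hence tw(G) ≥ 2. Combining the bounds, tw(G) = 2.

2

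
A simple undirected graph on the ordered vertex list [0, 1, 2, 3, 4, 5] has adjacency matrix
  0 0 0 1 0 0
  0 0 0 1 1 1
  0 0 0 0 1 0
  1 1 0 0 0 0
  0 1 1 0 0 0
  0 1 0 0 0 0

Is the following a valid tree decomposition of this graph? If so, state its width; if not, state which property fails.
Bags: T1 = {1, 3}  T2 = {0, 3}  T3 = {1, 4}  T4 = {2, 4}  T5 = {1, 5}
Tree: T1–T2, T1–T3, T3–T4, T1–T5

Yes; width 1.

Every vertex of G appears in some bag (union = {0, 1, 2, 3, 4, 5}); every edge is covered by a bag; and for each vertex v the set of bags containing v is connected in the bag tree. The decomposition is therefore valid. The largest bag has 2 vertices, so the width is 1.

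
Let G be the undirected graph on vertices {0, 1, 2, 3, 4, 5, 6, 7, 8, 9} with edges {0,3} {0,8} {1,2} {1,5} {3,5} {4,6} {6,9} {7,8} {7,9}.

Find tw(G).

1

A width-1 tree decomposition is:
Bags: B1 = {4, 6}  B2 = {6, 9}  B3 = {7, 9}  B4 = {7, 8}  B5 = {0, 8}  B6 = {0, 3}  B7 = {3, 5}  B8 = {1, 5}  B9 = {1, 2}
Tree: B1–B2, B2–B3, B3–B4, B4–B5, B5–B6, B6–B7, B7–B8, B8–B9
The largest bag has 2 vertices, giving width 1; this decomposition certifies tw(G) ≤ 1. G has an edge, so its treewidth is at least 1. Hence tw(G) = 1 exactly.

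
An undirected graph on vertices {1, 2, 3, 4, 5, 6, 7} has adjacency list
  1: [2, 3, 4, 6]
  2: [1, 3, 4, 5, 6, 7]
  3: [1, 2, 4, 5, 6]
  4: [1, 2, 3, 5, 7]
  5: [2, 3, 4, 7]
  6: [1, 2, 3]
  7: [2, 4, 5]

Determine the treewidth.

A width-3 tree decomposition is:
Bags: B1 = {2, 4, 5, 7}  B2 = {2, 3, 4, 5}  B3 = {1, 2, 3, 4}  B4 = {1, 2, 3, 6}
Tree: B1–B2, B2–B3, B3–B4
Every bag has size at most 4, so the width is 4 − 1 = 3 and tw(G) ≤ 3. Conversely, {1, 2, 3, 4} is a clique of size 4, and the vertices of any clique must share a bag in every tree decomposition; so some bag has ≥ 4 vertices and tw(G) ≥ 3. Hence tw(G) = 3 exactly.

3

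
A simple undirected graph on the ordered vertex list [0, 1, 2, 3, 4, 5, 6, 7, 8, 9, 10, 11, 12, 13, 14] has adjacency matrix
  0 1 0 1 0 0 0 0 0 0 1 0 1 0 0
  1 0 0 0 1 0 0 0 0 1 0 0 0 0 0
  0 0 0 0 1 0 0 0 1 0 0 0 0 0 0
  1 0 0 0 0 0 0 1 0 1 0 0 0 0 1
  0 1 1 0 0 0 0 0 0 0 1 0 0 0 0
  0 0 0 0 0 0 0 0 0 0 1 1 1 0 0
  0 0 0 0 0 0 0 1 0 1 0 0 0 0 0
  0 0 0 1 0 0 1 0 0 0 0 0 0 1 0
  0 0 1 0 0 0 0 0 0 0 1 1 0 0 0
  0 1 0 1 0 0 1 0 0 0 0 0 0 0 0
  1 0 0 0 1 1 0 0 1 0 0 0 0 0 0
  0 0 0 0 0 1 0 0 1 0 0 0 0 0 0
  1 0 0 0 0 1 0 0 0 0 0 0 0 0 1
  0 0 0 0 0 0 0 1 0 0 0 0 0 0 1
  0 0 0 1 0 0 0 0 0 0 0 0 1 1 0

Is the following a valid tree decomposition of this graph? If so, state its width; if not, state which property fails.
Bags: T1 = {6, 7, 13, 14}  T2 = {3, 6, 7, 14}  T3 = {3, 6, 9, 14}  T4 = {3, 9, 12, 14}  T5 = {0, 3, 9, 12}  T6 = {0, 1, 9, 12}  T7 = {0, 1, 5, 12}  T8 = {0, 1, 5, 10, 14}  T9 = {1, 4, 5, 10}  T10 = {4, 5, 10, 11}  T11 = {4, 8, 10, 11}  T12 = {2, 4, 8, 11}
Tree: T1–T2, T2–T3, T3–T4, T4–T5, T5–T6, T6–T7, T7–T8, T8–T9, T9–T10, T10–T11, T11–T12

No — bags containing vertex 14 are not connected in the tree.

A tree decomposition must satisfy three properties: every vertex lies in some bag; for every edge, both endpoints lie together in some bag; and for every vertex, the bags containing it form a connected subtree. Here bags containing vertex 14 are not connected in the tree, so the decomposition is invalid.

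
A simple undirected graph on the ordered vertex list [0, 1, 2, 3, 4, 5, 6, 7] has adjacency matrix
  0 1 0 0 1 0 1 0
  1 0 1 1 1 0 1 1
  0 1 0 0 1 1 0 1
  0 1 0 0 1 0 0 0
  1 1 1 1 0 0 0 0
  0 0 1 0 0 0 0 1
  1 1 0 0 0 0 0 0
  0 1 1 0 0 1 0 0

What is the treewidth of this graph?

2

A width-2 tree decomposition is:
Bags: B1 = {1, 2, 4}  B2 = {0, 1, 4}  B3 = {1, 3, 4}  B4 = {1, 2, 7}  B5 = {2, 5, 7}  B6 = {0, 1, 6}
Tree: B1–B2, B1–B3, B1–B4, B4–B5, B2–B6
Each bag holds 3 vertices, so the decomposition has width 2, which upper-bounds the treewidth. For the lower bound, the 3 vertices {0, 1, 4} are pairwise adjacent, and any tree decomposition puts a clique entirely inside one bag — forcing width ≥ 2. Combining the bounds, tw(G) = 2.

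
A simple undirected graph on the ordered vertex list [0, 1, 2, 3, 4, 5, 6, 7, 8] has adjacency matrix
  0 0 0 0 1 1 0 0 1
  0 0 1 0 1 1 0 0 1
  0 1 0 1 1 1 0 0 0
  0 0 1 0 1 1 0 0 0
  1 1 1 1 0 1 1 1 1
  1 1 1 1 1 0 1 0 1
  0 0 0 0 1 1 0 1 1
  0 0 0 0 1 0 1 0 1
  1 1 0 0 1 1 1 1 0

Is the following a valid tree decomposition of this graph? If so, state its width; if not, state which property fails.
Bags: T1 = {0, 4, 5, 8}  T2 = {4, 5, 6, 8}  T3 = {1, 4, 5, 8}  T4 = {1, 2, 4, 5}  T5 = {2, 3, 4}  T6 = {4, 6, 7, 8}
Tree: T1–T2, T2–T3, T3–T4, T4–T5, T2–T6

A tree decomposition must satisfy three properties: every vertex lies in some bag; for every edge, both endpoints lie together in some bag; and for every vertex, the bags containing it form a connected subtree. Here edge (5,3) lies in no bag, so the decomposition is invalid.

No — edge (5,3) lies in no bag.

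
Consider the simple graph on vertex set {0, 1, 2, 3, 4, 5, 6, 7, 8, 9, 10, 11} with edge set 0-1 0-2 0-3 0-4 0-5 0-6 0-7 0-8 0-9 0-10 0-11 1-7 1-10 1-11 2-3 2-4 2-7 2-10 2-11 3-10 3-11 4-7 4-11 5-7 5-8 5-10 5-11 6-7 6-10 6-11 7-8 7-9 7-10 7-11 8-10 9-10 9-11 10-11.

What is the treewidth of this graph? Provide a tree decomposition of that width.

Treewidth 4.
One such decomposition:
Bags: B1 = {0, 5, 7, 10, 11}  B2 = {0, 5, 7, 8, 10}  B3 = {0, 2, 7, 10, 11}  B4 = {0, 7, 9, 10, 11}  B5 = {0, 6, 7, 10, 11}  B6 = {0, 2, 4, 7, 11}  B7 = {0, 2, 3, 10, 11}  B8 = {0, 1, 7, 10, 11}
Tree: B1–B2, B1–B3, B3–B4, B3–B5, B3–B6, B3–B7, B3–B8

Every bag has size at most 5, so the width is 5 − 1 = 4 and tw(G) ≤ 4. Conversely, {0, 2, 3, 10, 11} is a clique of size 5, and the vertices of any clique must share a bag in every tree decomposition; so some bag has ≥ 5 vertices and tw(G) ≥ 4. Hence tw(G) = 4 exactly.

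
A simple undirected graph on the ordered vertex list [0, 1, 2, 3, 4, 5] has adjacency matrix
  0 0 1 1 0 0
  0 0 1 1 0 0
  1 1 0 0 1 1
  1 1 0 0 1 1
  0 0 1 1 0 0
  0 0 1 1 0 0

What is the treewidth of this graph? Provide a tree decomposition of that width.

Treewidth 2.
Bags: B1 = {2, 3, 5}  B2 = {1, 2, 3}  B3 = {2, 3, 4}  B4 = {0, 2, 3}
Tree: B1–B2, B2–B3, B3–B4

Each bag holds 3 vertices, so the decomposition has width 2, which upper-bounds the treewidth. For the lower bound, G contains the cycle 5–2–1–3–5, so G is not a forest; only forests have treewidth ≤ 1, hence tw(G) ≥ 2. Hence tw(G) = 2 exactly.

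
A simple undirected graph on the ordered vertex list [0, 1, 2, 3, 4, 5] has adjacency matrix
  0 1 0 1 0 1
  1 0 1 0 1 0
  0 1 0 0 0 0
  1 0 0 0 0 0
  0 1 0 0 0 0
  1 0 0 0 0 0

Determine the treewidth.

1

A width-1 tree decomposition is:
Bags: B1 = {0, 1}  B2 = {1, 4}  B3 = {0, 3}  B4 = {0, 5}  B5 = {1, 2}
Tree: B1–B2, B1–B3, B1–B4, B1–B5
Every bag has size at most 2, so the width is 2 − 1 = 1 and tw(G) ≤ 1. Since G has at least one edge (e.g. 1–0), it is not an edgeless graph, so tw(G) ≥ 1. The upper and lower bounds meet at 1, so that is the treewidth.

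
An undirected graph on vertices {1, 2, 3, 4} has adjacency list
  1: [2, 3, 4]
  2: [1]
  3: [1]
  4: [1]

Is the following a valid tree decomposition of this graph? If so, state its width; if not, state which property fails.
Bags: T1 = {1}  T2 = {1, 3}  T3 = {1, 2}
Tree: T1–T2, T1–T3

A tree decomposition must satisfy three properties: every vertex lies in some bag; for every edge, both endpoints lie together in some bag; and for every vertex, the bags containing it form a connected subtree. Here vertex 4 appears in no bag, so the decomposition is invalid.

No — vertex 4 appears in no bag.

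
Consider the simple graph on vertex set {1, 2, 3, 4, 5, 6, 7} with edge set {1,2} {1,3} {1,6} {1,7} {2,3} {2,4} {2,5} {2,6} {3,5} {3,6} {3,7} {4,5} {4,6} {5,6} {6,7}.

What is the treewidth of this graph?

A width-3 tree decomposition is:
Bags: B1 = {1, 3, 6, 7}  B2 = {1, 2, 3, 6}  B3 = {2, 3, 5, 6}  B4 = {2, 4, 5, 6}
Tree: B1–B2, B2–B3, B3–B4
The largest bag has 4 vertices, giving width 3; this decomposition certifies tw(G) ≤ 3. Conversely, {1, 2, 3, 6} is a clique of size 4, and the vertices of any clique must share a bag in every tree decomposition; so some bag has ≥ 4 vertices and tw(G) ≥ 3. Hence tw(G) = 3 exactly.

3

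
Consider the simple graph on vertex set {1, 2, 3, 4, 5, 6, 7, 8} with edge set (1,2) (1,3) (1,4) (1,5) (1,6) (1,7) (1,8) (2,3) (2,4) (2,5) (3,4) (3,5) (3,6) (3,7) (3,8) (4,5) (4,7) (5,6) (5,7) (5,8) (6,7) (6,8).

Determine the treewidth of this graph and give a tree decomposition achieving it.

Treewidth 4.
Bags: B1 = {1, 3, 5, 6, 7}  B2 = {1, 3, 4, 5, 7}  B3 = {1, 3, 5, 6, 8}  B4 = {1, 2, 3, 4, 5}
Tree: B1–B2, B1–B3, B2–B4

Every bag has size at most 5, so the width is 5 − 1 = 4 and tw(G) ≤ 4. Conversely, {1, 3, 5, 6, 8} is a clique of size 5, and the vertices of any clique must share a bag in every tree decomposition; so some bag has ≥ 5 vertices and tw(G) ≥ 4. The upper and lower bounds meet at 4, so that is the treewidth.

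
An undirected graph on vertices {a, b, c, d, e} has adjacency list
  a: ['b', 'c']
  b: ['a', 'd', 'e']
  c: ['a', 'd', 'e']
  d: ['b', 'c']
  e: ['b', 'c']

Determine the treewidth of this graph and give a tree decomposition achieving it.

The largest bag has 3 vertices, giving width 2; this decomposition certifies tw(G) ≤ 2. For the lower bound, G contains the cycle a–c–e–b–a, so G is not a forest; only forests have treewidth ≤ 1, hence tw(G) ≥ 2. Therefore the treewidth is 2.

Treewidth 2.
One optimal decomposition is:
Bags: B1 = {a, b, c}  B2 = {b, c, e}  B3 = {b, c, d}
Tree: B1–B2, B2–B3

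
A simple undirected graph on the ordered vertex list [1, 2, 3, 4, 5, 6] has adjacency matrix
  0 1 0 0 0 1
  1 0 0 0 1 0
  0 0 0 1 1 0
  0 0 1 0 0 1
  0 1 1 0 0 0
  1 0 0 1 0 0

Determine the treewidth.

2

A width-2 tree decomposition is:
Bags: B1 = {3, 4, 6}  B2 = {1, 3, 6}  B3 = {1, 2, 3}  B4 = {2, 3, 5}
Tree: B1–B2, B2–B3, B3–B4
Every bag has size at most 3, so the width is 3 − 1 = 2 and tw(G) ≤ 2. For the lower bound, G contains the cycle 3–4–6–1–2–5–3, so G is not a forest; only forests have treewidth ≤ 1, hence tw(G) ≥ 2. The upper and lower bounds meet at 2, so that is the treewidth.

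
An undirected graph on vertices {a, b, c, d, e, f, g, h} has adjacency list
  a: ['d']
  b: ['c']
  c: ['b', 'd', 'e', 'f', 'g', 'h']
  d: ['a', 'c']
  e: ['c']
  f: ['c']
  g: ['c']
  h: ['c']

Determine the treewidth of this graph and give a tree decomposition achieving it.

The largest bag has 2 vertices, giving width 1; this decomposition certifies tw(G) ≤ 1. G has an edge, so its treewidth is at least 1. Therefore the treewidth is 1.

Treewidth 1.
One such decomposition:
Bags: B1 = {c, d}  B2 = {b, c}  B3 = {c, h}  B4 = {c, g}  B5 = {c, f}  B6 = {a, d}  B7 = {c, e}
Tree: B1–B2, B1–B3, B3–B4, B2–B5, B1–B6, B1–B7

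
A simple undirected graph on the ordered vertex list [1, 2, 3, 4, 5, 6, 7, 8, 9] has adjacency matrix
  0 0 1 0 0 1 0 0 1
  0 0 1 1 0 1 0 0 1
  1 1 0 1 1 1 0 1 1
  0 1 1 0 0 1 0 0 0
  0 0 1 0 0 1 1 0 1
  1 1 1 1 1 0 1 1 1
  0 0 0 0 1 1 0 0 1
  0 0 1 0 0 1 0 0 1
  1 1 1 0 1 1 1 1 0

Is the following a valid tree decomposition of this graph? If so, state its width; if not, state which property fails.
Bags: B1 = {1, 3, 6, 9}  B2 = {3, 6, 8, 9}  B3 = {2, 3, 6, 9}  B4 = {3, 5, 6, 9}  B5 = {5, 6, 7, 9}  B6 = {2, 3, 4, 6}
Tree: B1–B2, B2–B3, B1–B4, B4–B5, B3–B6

Checking the three conditions: (i) the bags cover all of {1, 2, 3, 4, 5, 6, 7, 8, 9}; (ii) for each edge, some bag contains both endpoints; (iii) the bags containing any fixed vertex form a subtree. All hold, so the decomposition is valid with width 4 − 1 = 3.

Yes; width 3.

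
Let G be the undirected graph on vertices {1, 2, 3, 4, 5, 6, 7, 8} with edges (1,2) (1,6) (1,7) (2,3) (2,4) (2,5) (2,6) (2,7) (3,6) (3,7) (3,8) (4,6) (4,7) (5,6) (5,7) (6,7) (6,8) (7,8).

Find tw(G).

A width-3 tree decomposition is:
Bags: B1 = {2, 4, 6, 7}  B2 = {2, 3, 6, 7}  B3 = {1, 2, 6, 7}  B4 = {3, 6, 7, 8}  B5 = {2, 5, 6, 7}
Tree: B1–B2, B2–B3, B2–B4, B3–B5
The largest bag has 4 vertices, giving width 3; this decomposition certifies tw(G) ≤ 3. For the lower bound, the 4 vertices {3, 6, 7, 8} are pairwise adjacent, and any tree decomposition puts a clique entirely inside one bag — forcing width ≥ 3. The upper and lower bounds meet at 3, so that is the treewidth.

3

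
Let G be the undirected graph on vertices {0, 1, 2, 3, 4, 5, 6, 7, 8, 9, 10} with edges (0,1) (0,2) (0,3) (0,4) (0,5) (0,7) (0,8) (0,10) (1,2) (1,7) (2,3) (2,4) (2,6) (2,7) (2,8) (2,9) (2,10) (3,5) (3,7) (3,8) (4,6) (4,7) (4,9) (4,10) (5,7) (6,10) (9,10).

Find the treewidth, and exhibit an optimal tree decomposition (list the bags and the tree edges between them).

Treewidth 3.
One optimal decomposition is:
Bags: B1 = {2, 4, 6, 10}  B2 = {0, 2, 4, 10}  B3 = {0, 2, 4, 7}  B4 = {0, 2, 3, 7}  B5 = {0, 1, 2, 7}  B6 = {2, 4, 9, 10}  B7 = {0, 2, 3, 8}  B8 = {0, 3, 5, 7}
Tree: B1–B2, B2–B3, B3–B4, B3–B5, B2–B6, B4–B7, B4–B8

The largest bag has 4 vertices, giving width 3; this decomposition certifies tw(G) ≤ 3. On the other hand G contains the 4-clique {0, 2, 3, 8}. A clique must lie in a single bag of any decomposition, so no decomposition can have width below 3. Combining the bounds, tw(G) = 3.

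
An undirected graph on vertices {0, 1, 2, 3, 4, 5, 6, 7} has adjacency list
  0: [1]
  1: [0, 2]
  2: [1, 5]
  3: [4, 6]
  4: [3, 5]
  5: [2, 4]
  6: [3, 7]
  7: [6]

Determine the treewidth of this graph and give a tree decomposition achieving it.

The largest bag has 2 vertices, giving width 1; this decomposition certifies tw(G) ≤ 1. Since G has at least one edge (e.g. 7–6), it is not an edgeless graph, so tw(G) ≥ 1. Hence tw(G) = 1 exactly.

Treewidth 1.
Bags: B1 = {6, 7}  B2 = {3, 6}  B3 = {3, 4}  B4 = {4, 5}  B5 = {2, 5}  B6 = {1, 2}  B7 = {0, 1}
Tree: B1–B2, B2–B3, B3–B4, B4–B5, B5–B6, B6–B7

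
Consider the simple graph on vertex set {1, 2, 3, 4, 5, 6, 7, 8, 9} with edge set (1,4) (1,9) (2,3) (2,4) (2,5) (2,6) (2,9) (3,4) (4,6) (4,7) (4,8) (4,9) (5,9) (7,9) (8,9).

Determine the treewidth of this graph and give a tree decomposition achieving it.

Treewidth 2.
Bags: B1 = {4, 7, 9}  B2 = {4, 8, 9}  B3 = {2, 4, 9}  B4 = {1, 4, 9}  B5 = {2, 5, 9}  B6 = {2, 3, 4}  B7 = {2, 4, 6}
Tree: B1–B2, B2–B3, B2–B4, B3–B5, B3–B6, B6–B7

The largest bag has 3 vertices, giving width 2; this decomposition certifies tw(G) ≤ 2. Conversely, {4, 8, 9} is a clique of size 3, and the vertices of any clique must share a bag in every tree decomposition; so some bag has ≥ 3 vertices and tw(G) ≥ 2. Combining the bounds, tw(G) = 2.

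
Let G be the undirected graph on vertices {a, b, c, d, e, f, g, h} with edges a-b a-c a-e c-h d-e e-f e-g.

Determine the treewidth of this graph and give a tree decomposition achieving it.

Every bag has size at most 2, so the width is 2 − 1 = 1 and tw(G) ≤ 1. Any graph with an edge has treewidth ≥ 1, and G has the edge a–c. Combining the bounds, tw(G) = 1.

Treewidth 1.
One optimal decomposition is:
Bags: B1 = {a, c}  B2 = {a, e}  B3 = {c, h}  B4 = {e, g}  B5 = {d, e}  B6 = {e, f}  B7 = {a, b}
Tree: B1–B2, B1–B3, B2–B4, B4–B5, B2–B6, B1–B7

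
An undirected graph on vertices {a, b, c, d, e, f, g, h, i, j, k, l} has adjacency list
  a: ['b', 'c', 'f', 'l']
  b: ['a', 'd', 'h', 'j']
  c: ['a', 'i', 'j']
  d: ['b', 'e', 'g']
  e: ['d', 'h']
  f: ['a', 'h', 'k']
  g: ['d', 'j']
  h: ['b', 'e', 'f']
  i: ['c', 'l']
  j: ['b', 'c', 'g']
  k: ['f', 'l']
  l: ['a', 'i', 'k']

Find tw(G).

A width-3 tree decomposition is:
Bags: B1 = {d, e, g, j}  B2 = {b, d, e, j}  B3 = {b, e, h, j}  B4 = {b, c, h, j}  B5 = {a, b, c, h}  B6 = {a, c, f, h}  B7 = {a, c, f, i}  B8 = {a, f, i, l}  B9 = {f, i, k, l}
Tree: B1–B2, B2–B3, B3–B4, B4–B5, B5–B6, B6–B7, B7–B8, B8–B9
Every bag has size at most 4, so the width is 4 − 1 = 3 and tw(G) ≤ 3. For the lower bound: the 4 vertex sets {d,e,g}, {j}, {b}, {a,c,f,h} are disjoint, each induces a connected subgraph, and every pair is joined by at least one edge of G. Contracting each set to a single vertex therefore yields K_{4} as a minor, and since treewidth is minor-monotone, tw(G) ≥ tw(K_{4}) = 3. The upper and lower bounds meet at 3, so that is the treewidth.

3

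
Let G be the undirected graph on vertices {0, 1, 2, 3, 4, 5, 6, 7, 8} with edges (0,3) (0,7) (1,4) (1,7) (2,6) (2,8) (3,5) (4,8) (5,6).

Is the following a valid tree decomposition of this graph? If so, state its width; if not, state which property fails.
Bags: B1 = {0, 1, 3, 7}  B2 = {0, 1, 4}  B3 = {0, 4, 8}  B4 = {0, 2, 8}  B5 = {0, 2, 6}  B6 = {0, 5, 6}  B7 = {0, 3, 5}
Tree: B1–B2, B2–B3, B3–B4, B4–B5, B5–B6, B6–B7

A tree decomposition must satisfy three properties: every vertex lies in some bag; for every edge, both endpoints lie together in some bag; and for every vertex, the bags containing it form a connected subtree. Here bags containing vertex 3 are not connected in the tree, so the decomposition is invalid.

No — bags containing vertex 3 are not connected in the tree.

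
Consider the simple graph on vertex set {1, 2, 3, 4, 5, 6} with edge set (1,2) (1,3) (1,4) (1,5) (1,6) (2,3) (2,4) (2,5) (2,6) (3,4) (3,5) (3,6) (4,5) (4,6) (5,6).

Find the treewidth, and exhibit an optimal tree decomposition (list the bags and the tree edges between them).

With just one bag of size 6, the width is 6 − 1 = 5, so tw(G) ≤ 5. Conversely, {1, 2, 3, 4, 5, 6} is a clique of size 6, and the vertices of any clique must share a bag in every tree decomposition; so some bag has ≥ 6 vertices and tw(G) ≥ 5. The upper and lower bounds meet at 5, so that is the treewidth.

Treewidth 5.
Bags: B1 = {1, 2, 3, 4, 5, 6}
Tree: (single bag)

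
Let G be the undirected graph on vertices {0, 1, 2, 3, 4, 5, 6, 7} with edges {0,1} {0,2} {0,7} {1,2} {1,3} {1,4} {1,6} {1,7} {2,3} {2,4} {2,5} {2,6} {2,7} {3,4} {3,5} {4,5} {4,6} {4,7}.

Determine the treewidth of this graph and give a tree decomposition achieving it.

Treewidth 3.
One such decomposition:
Bags: B1 = {1, 2, 3, 4}  B2 = {1, 2, 4, 7}  B3 = {1, 2, 4, 6}  B4 = {0, 1, 2, 7}  B5 = {2, 3, 4, 5}
Tree: B1–B2, B2–B3, B2–B4, B1–B5

The largest bag has 4 vertices, giving width 3; this decomposition certifies tw(G) ≤ 3. For the lower bound, the 4 vertices {0, 1, 2, 7} are pairwise adjacent, and any tree decomposition puts a clique entirely inside one bag — forcing width ≥ 3. Hence tw(G) = 3 exactly.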